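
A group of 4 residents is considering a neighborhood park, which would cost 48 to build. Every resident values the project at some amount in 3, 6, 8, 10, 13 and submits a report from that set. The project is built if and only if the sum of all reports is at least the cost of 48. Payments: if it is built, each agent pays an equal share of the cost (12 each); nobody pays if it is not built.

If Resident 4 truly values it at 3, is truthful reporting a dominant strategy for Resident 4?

Yes

Check each profile of the others' reports and compare truth against every alternative report.
Others report (3, 3, 3): truth gives 0, best alternative gives 0.
Others report (3, 3, 6): truth gives 0, best alternative gives 0.
Others report (3, 3, 8): truth gives 0, best alternative gives 0.
Others report (3, 3, 10): truth gives 0, best alternative gives 0.
Others report (3, 3, 13): truth gives 0, best alternative gives 0.
Others report (3, 6, 3): truth gives 0, best alternative gives 0.
(Remaining 119 profiles checked similarly; truth is weakly best in each.)
In every case the truthful report is at least as good as any alternative, so it is a dominant strategy.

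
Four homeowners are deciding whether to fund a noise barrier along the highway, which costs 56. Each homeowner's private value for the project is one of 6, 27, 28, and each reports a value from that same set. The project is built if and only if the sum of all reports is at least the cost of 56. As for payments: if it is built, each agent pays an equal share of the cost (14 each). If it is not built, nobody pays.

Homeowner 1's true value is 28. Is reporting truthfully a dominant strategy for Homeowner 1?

Check each profile of the others' reports and compare truth against every alternative report.
Others report (6, 6, 27): truth gives 14, best alternative gives 14.
Others report (6, 6, 28): truth gives 14, best alternative gives 14.
Others report (6, 27, 6): truth gives 14, best alternative gives 14.
Others report (6, 27, 27): truth gives 14, best alternative gives 14.
Others report (6, 27, 28): truth gives 14, best alternative gives 14.
Others report (6, 28, 6): truth gives 14, best alternative gives 14.
(Remaining 21 profiles checked similarly; truth is weakly best in each.)
In every case the truthful report is at least as good as any alternative, so it is a dominant strategy.

Yes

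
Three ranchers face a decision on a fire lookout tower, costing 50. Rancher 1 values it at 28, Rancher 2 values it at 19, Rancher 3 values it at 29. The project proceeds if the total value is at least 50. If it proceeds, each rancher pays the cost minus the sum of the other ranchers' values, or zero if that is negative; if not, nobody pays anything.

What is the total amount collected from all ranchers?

Total value 76 ≥ cost 50, so it is built.
Rancher 1: others sum to 48; max(0, 50 - 48) = 2.
Rancher 2: others sum to 57; max(0, 50 - 57) = 0.
Rancher 3: others sum to 47; max(0, 50 - 47) = 3.
Total collected = 2 + 0 + 3 = 5.

5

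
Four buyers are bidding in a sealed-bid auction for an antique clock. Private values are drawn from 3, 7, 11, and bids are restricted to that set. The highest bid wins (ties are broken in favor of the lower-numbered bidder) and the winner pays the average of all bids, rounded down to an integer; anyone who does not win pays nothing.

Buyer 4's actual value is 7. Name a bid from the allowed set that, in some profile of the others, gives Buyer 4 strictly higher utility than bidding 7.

Suppose Buyer 1 bids 3, Buyer 2 bids 3 and Buyer 3 bids 7.
Bid 7: loses, pays 0, utility 0.
Bid 11: wins, pays 6, utility 7 - 6 = 1.
So bidding 11 beats truth here (1 > 0).

11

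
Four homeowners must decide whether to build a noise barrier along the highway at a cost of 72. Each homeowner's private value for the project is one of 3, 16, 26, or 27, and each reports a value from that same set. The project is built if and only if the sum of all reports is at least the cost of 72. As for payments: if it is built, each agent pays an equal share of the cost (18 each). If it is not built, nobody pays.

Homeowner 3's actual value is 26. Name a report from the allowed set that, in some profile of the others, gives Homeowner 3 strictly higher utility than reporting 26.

27

Suppose Homeowner 1 reports 3, Homeowner 2 reports 16 and Homeowner 4 reports 26.
Report 26: project not built, utility 0.
Report 27: project built, pays 18, utility 26 - 18 = 8.
So reporting 27 beats truth here (8 > 0).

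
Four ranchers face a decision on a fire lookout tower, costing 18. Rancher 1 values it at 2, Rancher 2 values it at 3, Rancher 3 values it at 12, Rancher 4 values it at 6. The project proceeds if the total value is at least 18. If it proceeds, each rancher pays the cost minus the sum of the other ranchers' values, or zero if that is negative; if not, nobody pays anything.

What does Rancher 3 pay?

Total value 23 ≥ cost 18, so the project is built.
The other ranchers' values sum to 11.
Cost minus that sum is 18 - 11 = 7.

7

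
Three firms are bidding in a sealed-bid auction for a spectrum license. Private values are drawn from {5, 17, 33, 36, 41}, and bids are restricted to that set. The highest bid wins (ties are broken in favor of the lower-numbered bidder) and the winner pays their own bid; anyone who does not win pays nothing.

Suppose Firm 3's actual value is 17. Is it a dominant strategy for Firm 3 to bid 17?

Check each profile of the others' bids and compare truth against every alternative bid.
Others bid (5, 5): truth gives 0, best alternative gives 0.
Others bid (5, 17): truth gives 0, best alternative gives 0.
Others bid (5, 33): truth gives 0, best alternative gives 0.
Others bid (5, 36): truth gives 0, best alternative gives 0.
Others bid (5, 41): truth gives 0, best alternative gives 0.
Others bid (17, 5): truth gives 0, best alternative gives 0.
(Remaining 19 profiles checked similarly; truth is weakly best in each.)
In every case the truthful bid is at least as good as any alternative, so it is a dominant strategy.

Yes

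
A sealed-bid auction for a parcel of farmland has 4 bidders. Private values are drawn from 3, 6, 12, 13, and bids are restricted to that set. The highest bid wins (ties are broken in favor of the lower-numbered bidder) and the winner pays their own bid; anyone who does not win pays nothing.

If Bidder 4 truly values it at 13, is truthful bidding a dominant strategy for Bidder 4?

No

Consider the case where Bidder 1 bids 3, Bidder 2 bids 3 and Bidder 3 bids 3.
Truthful bid 13: wins, pays 13, utility 13 - 13 = 0.
Bid 6 instead: wins, pays 6, utility 13 - 6 = 7.
Since 7 > 0, bidding 6 is strictly better here, so truthful bidding is not dominant.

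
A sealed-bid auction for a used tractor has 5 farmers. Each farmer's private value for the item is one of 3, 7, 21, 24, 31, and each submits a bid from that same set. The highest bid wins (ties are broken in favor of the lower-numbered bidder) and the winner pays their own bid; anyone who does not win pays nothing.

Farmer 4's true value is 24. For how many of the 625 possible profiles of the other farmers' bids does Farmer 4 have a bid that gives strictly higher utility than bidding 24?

Others bid (3, 3, 3, 3): truth gives 0; bid 7 gives 17 > 0. Violating.
Others bid (3, 3, 3, 7): truth gives 0; bid 7 gives 17 > 0. Violating.
Others bid (3, 3, 3, 21): truth gives 0; bid 21 gives 3 > 0. Violating.
Others bid (3, 3, 7, 3): truth gives 0; bid 21 gives 3 > 0. Violating.
Others bid (3, 3, 3, 24): truth gives 0; no alternative beats it.
Others bid (3, 3, 3, 31): truth gives 0; no alternative beats it.
(Checking all 625 profiles: 24 have a profitable deviation, 601 do not.)

24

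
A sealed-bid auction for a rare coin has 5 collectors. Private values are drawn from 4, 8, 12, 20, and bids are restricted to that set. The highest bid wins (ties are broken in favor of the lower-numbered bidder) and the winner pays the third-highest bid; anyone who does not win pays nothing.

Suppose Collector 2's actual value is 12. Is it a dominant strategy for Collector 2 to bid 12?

Consider the case where Collector 1 bids 4, Collector 3 bids 4, Collector 4 bids 4 and Collector 5 bids 20.
Truthful bid 12: loses, pays 0, utility 0.
Bid 20 instead: wins, pays 4, utility 12 - 4 = 8.
Since 8 > 0, bidding 20 is strictly better here, so truthful bidding is not dominant.

No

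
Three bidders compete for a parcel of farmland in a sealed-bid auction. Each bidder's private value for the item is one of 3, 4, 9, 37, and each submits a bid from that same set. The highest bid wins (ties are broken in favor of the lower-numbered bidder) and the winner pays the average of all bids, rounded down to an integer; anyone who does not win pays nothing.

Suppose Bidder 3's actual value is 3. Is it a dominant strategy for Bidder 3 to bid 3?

Yes

Check each profile of the others' bids and compare truth against every alternative bid.
Others bid (3, 3): truth gives 0, best alternative gives 0.
Others bid (3, 4): truth gives 0, best alternative gives 0.
Others bid (3, 9): truth gives 0, best alternative gives 0.
Others bid (3, 37): truth gives 0, best alternative gives 0.
Others bid (4, 3): truth gives 0, best alternative gives 0.
Others bid (4, 4): truth gives 0, best alternative gives 0.
(Remaining 10 profiles checked similarly; truth is weakly best in each.)
In every case the truthful bid is at least as good as any alternative, so it is a dominant strategy.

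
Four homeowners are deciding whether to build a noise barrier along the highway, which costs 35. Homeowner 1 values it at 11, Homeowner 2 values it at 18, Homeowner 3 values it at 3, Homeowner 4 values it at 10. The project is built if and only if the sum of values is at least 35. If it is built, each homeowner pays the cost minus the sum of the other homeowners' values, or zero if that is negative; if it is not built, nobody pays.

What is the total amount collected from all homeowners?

Total value 42 ≥ cost 35, so it is built.
Homeowner 1: others sum to 31; max(0, 35 - 31) = 4.
Homeowner 2: others sum to 24; max(0, 35 - 24) = 11.
Homeowner 3: others sum to 39; max(0, 35 - 39) = 0.
Homeowner 4: others sum to 32; max(0, 35 - 32) = 3.
Total collected = 4 + 11 + 0 + 3 = 18.

18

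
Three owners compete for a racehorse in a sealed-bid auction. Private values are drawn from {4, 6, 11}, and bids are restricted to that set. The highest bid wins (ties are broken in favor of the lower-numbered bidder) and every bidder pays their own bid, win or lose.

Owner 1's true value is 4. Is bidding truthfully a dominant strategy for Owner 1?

No

Consider the case where Owner 2 bids 4 and Owner 3 bids 6.
Truthful bid 4: loses but pays 4, utility -4.
Bid 6 instead: wins, pays 6, utility 4 - 6 = -2.
Since -2 > -4, bidding 6 is strictly better here, so truthful bidding is not dominant.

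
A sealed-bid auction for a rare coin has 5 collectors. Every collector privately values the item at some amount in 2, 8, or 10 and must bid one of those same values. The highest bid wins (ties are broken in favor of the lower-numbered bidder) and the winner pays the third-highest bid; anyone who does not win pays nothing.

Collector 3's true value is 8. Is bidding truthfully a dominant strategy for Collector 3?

Consider the case where Collector 1 bids 2, Collector 2 bids 2, Collector 4 bids 2 and Collector 5 bids 10.
Truthful bid 8: loses, pays 0, utility 0.
Bid 10 instead: wins, pays 2, utility 8 - 2 = 6.
Since 6 > 0, bidding 10 is strictly better here, so truthful bidding is not dominant.

No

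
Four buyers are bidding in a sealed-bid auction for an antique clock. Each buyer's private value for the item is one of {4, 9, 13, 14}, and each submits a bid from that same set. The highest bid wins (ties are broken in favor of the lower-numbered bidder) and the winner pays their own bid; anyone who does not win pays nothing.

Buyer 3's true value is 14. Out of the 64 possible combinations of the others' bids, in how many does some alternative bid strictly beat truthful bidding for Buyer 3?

Others bid (4, 4, 4): truth gives 0; bid 9 gives 5 > 0. Violating.
Others bid (4, 4, 9): truth gives 0; bid 9 gives 5 > 0. Violating.
Others bid (4, 4, 13): truth gives 0; bid 13 gives 1 > 0. Violating.
Others bid (4, 9, 4): truth gives 0; bid 13 gives 1 > 0. Violating.
Others bid (4, 4, 14): truth gives 0; no alternative beats it.
Others bid (4, 9, 14): truth gives 0; no alternative beats it.
(Checking all 64 profiles: 12 have a profitable deviation, 52 do not.)

12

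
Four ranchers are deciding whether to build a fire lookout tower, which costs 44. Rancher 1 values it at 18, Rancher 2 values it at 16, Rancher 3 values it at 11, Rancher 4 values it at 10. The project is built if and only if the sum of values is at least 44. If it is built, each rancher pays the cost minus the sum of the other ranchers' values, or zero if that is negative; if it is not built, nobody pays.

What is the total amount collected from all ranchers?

Total value 55 ≥ cost 44, so it is built.
Rancher 1: others sum to 37; max(0, 44 - 37) = 7.
Rancher 2: others sum to 39; max(0, 44 - 39) = 5.
Rancher 3: others sum to 44; max(0, 44 - 44) = 0.
Rancher 4: others sum to 45; max(0, 44 - 45) = 0.
Total collected = 7 + 5 + 0 + 0 = 12.

12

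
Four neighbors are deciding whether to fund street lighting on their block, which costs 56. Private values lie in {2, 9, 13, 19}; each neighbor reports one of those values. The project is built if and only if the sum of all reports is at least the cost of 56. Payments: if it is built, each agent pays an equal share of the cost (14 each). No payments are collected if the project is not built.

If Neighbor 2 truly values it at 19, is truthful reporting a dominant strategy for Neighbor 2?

Yes

Check each profile of the others' reports and compare truth against every alternative report.
Others report (2, 19, 19): truth gives 5, best alternative gives 0.
Others report (9, 9, 19): truth gives 5, best alternative gives 0.
Others report (9, 13, 19): truth gives 5, best alternative gives 0.
Others report (9, 19, 9): truth gives 5, best alternative gives 0.
Others report (9, 19, 13): truth gives 5, best alternative gives 0.
Others report (13, 9, 19): truth gives 5, best alternative gives 0.
(Remaining 58 profiles checked similarly; truth is weakly best in each.)
In every case the truthful report is at least as good as any alternative, so it is a dominant strategy.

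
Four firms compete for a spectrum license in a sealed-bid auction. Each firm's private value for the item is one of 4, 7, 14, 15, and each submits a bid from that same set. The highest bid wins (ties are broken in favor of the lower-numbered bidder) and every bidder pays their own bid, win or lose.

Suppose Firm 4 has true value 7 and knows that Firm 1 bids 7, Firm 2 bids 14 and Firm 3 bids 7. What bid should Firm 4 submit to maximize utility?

Bid 4: loses but pays 4, utility -4.
Bid 7: loses but pays 7, utility -7.
Bid 14: loses but pays 14, utility -14.
Bid 15: wins, pays 15, utility 7 - 15 = -8.
The best choice is 4 with utility -4.

4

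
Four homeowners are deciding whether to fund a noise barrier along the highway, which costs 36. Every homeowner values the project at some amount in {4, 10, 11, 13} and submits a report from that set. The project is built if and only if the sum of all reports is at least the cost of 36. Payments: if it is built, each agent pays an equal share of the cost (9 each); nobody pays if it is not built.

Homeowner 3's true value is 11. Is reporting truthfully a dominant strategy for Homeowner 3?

Consider the case where Homeowner 1 reports 4, Homeowner 2 reports 10 and Homeowner 4 reports 10.
Truthful report 11: project not built, utility 0.
Report 13 instead: project built, pays 9, utility 11 - 9 = 2.
Since 2 > 0, reporting 13 is strictly better here, so truthful reporting is not dominant.

No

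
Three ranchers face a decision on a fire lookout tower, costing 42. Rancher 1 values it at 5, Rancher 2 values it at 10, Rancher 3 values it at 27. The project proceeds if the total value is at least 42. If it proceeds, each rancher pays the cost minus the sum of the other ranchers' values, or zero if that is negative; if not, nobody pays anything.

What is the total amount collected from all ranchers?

42

Total value 42 ≥ cost 42, so it is built.
Rancher 1: others sum to 37; max(0, 42 - 37) = 5.
Rancher 2: others sum to 32; max(0, 42 - 32) = 10.
Rancher 3: others sum to 15; max(0, 42 - 15) = 27.
Total collected = 5 + 10 + 27 = 42.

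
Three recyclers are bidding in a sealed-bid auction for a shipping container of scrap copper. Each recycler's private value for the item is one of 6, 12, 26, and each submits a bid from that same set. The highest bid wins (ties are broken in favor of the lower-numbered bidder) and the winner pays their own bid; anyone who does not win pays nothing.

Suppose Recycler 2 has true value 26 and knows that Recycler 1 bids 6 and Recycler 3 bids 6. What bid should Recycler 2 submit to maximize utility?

Bid 6: loses, pays 0, utility 0.
Bid 12: wins, pays 12, utility 26 - 12 = 14.
Bid 26: wins, pays 26, utility 26 - 26 = 0.
The best choice is 12 with utility 14.

12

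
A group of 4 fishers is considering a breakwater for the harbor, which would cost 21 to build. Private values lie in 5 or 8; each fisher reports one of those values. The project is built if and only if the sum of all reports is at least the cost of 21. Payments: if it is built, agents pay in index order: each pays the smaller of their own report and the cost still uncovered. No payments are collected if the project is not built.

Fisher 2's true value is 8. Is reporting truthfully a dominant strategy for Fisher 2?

No

Consider the case where Fisher 1 reports 5, Fisher 3 reports 5 and Fisher 4 reports 8.
Truthful report 8: project built, pays 8, utility 8 - 8 = 0.
Report 5 instead: project built, pays 5, utility 8 - 5 = 3.
Since 3 > 0, reporting 5 is strictly better here, so truthful reporting is not dominant.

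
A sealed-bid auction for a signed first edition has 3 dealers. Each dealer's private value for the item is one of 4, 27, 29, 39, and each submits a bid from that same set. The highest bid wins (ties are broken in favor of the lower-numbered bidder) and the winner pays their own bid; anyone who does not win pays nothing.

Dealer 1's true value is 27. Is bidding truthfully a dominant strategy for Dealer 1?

Consider the case where Dealer 2 bids 4 and Dealer 3 bids 4.
Truthful bid 27: wins, pays 27, utility 27 - 27 = 0.
Bid 4 instead: wins, pays 4, utility 27 - 4 = 23.
Since 23 > 0, bidding 4 is strictly better here, so truthful bidding is not dominant.

No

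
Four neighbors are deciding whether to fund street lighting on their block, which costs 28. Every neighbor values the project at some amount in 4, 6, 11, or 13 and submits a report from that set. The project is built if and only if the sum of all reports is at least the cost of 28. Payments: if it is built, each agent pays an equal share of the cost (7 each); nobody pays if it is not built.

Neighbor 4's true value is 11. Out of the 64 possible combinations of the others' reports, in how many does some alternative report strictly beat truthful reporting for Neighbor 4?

Others report (4, 6, 6): truth gives 0; report 13 gives 4 > 0. Violating.
Others report (6, 4, 6): truth gives 0; report 13 gives 4 > 0. Violating.
Others report (6, 6, 4): truth gives 0; report 13 gives 4 > 0. Violating.
Others report (4, 4, 4): truth gives 0; no alternative beats it.
Others report (4, 4, 6): truth gives 0; no alternative beats it.
(Checking all 64 profiles: 3 have a profitable deviation, 61 do not.)

3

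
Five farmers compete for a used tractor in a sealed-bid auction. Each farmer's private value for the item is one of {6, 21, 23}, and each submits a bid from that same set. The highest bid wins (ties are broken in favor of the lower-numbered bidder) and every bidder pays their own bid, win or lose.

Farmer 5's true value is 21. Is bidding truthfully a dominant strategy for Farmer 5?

Consider the case where Farmer 1 bids 6, Farmer 2 bids 6, Farmer 3 bids 6 and Farmer 4 bids 21.
Truthful bid 21: loses but pays 21, utility -21.
Bid 6 instead: loses but pays 6, utility -6.
Since -6 > -21, bidding 6 is strictly better here, so truthful bidding is not dominant.

No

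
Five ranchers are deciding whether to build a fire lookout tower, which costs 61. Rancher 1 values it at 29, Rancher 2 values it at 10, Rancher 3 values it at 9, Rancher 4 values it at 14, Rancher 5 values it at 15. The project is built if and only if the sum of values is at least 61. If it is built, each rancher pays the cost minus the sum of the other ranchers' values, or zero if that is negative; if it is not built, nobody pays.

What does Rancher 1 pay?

13

Total value 77 ≥ cost 61, so the project is built.
The other ranchers' values sum to 48.
Cost minus that sum is 61 - 48 = 13.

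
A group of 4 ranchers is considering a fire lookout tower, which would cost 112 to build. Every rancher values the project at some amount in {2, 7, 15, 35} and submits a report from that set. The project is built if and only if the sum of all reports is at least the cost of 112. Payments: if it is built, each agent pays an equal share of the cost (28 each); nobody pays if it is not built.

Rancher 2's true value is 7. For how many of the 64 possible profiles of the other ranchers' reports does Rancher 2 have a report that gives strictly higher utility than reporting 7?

1

Others report (35, 35, 35): truth gives -21; report 2 gives 0 > -21. Violating.
Others report (2, 2, 2): truth gives 0; no alternative beats it.
Others report (2, 2, 7): truth gives 0; no alternative beats it.
(Checking all 64 profiles: 1 has a profitable deviation, 63 do not.)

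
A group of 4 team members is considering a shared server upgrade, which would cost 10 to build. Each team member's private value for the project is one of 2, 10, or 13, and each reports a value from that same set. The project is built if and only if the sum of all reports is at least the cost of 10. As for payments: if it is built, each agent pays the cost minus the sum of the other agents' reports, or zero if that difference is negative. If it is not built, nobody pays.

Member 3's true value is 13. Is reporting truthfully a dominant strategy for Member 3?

Yes

Check each profile of the others' reports and compare truth against every alternative report.
Others report (2, 2, 10): truth gives 13, best alternative gives 13.
Others report (2, 2, 13): truth gives 13, best alternative gives 13.
Others report (2, 10, 2): truth gives 13, best alternative gives 13.
Others report (2, 10, 10): truth gives 13, best alternative gives 13.
Others report (2, 10, 13): truth gives 13, best alternative gives 13.
Others report (2, 13, 2): truth gives 13, best alternative gives 13.
(Remaining 21 profiles checked similarly; truth is weakly best in each.)
In every case the truthful report is at least as good as any alternative, so it is a dominant strategy.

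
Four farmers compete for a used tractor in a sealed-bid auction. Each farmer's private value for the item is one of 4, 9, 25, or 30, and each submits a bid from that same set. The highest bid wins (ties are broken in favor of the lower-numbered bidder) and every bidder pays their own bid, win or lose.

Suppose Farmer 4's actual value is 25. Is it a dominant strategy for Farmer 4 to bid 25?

Consider the case where Farmer 1 bids 4, Farmer 2 bids 4 and Farmer 3 bids 4.
Truthful bid 25: wins, pays 25, utility 25 - 25 = 0.
Bid 9 instead: wins, pays 9, utility 25 - 9 = 16.
Since 16 > 0, bidding 9 is strictly better here, so truthful bidding is not dominant.

No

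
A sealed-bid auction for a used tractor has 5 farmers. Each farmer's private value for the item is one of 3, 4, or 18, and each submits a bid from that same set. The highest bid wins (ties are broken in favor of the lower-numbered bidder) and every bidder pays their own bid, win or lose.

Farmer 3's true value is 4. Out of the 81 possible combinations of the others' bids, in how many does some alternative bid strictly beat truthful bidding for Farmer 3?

Others bid (3, 3, 3, 18): truth gives -4; bid 3 gives -3 > -4. Violating.
Others bid (3, 3, 4, 18): truth gives -4; bid 3 gives -3 > -4. Violating.
Others bid (3, 3, 18, 3): truth gives -4; bid 3 gives -3 > -4. Violating.
Others bid (3, 3, 18, 4): truth gives -4; bid 3 gives -3 > -4. Violating.
Others bid (3, 3, 3, 3): truth gives 0; no alternative beats it.
Others bid (3, 3, 3, 4): truth gives 0; no alternative beats it.
(Checking all 81 profiles: 77 have a profitable deviation, 4 do not.)

77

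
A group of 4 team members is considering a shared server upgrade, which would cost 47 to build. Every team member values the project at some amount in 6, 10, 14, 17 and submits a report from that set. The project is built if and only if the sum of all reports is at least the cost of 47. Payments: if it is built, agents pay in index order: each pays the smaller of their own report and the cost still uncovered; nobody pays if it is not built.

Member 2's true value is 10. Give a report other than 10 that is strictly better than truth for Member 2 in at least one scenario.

6

Suppose Member 1 reports 10, Member 3 reports 14 and Member 4 reports 17.
Report 10: project built, pays 10, utility 10 - 10 = 0.
Report 6: project built, pays 6, utility 10 - 6 = 4.
So reporting 6 beats truth here (4 > 0).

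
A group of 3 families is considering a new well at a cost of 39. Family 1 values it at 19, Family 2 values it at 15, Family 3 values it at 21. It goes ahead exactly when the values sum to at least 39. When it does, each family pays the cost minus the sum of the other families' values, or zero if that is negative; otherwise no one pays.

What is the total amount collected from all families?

Total value 55 ≥ cost 39, so it is built.
Family 1: others sum to 36; max(0, 39 - 36) = 3.
Family 2: others sum to 40; max(0, 39 - 40) = 0.
Family 3: others sum to 34; max(0, 39 - 34) = 5.
Total collected = 3 + 0 + 5 = 8.

8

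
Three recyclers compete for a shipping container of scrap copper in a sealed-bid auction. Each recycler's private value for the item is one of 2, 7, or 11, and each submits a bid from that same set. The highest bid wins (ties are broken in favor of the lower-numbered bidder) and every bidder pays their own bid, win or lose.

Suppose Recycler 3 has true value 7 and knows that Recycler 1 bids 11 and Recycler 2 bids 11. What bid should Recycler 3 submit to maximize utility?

Bid 2: loses but pays 2, utility -2.
Bid 7: loses but pays 7, utility -7.
Bid 11: loses but pays 11, utility -11.
The best choice is 2 with utility -2.

2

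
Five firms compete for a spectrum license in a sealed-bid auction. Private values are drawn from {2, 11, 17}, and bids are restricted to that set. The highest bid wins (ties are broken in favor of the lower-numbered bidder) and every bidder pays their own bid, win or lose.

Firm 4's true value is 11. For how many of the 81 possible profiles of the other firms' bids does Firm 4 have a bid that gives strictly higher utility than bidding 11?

79

Others bid (2, 2, 2, 17): truth gives -11; bid 2 gives -2 > -11. Violating.
Others bid (2, 2, 11, 2): truth gives -11; bid 2 gives -2 > -11. Violating.
Others bid (2, 2, 11, 11): truth gives -11; bid 2 gives -2 > -11. Violating.
Others bid (2, 2, 11, 17): truth gives -11; bid 2 gives -2 > -11. Violating.
Others bid (2, 2, 2, 2): truth gives 0; no alternative beats it.
Others bid (2, 2, 2, 11): truth gives 0; no alternative beats it.
(Checking all 81 profiles: 79 have a profitable deviation, 2 do not.)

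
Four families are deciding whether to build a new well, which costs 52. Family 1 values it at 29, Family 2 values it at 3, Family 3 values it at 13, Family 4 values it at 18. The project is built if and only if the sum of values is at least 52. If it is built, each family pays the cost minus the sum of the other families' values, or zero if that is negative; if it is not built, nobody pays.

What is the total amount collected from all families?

27

Total value 63 ≥ cost 52, so it is built.
Family 1: others sum to 34; max(0, 52 - 34) = 18.
Family 2: others sum to 60; max(0, 52 - 60) = 0.
Family 3: others sum to 50; max(0, 52 - 50) = 2.
Family 4: others sum to 45; max(0, 52 - 45) = 7.
Total collected = 18 + 0 + 2 + 7 = 27.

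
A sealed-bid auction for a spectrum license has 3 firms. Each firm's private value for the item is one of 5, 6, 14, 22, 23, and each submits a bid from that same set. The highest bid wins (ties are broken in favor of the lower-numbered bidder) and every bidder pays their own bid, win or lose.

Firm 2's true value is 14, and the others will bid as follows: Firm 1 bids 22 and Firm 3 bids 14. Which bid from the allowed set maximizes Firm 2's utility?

Bid 5: loses but pays 5, utility -5.
Bid 6: loses but pays 6, utility -6.
Bid 14: loses but pays 14, utility -14.
Bid 22: loses but pays 22, utility -22.
Bid 23: wins, pays 23, utility 14 - 23 = -9.
The best choice is 5 with utility -5.

5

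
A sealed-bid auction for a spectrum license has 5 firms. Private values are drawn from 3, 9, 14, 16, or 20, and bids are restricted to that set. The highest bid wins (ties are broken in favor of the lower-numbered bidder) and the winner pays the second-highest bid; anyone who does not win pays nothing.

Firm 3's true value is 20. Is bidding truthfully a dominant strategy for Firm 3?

Check each profile of the others' bids and compare truth against every alternative bid.
Others bid (3, 16, 3, 3): truth gives 4, best alternative gives 0.
Others bid (3, 16, 3, 9): truth gives 4, best alternative gives 0.
Others bid (3, 16, 3, 14): truth gives 4, best alternative gives 0.
Others bid (3, 16, 3, 16): truth gives 4, best alternative gives 0.
Others bid (3, 16, 9, 3): truth gives 4, best alternative gives 0.
Others bid (3, 16, 9, 9): truth gives 4, best alternative gives 0.
(Remaining 619 profiles checked similarly; truth is weakly best in each.)
In every case the truthful bid is at least as good as any alternative, so it is a dominant strategy.

Yes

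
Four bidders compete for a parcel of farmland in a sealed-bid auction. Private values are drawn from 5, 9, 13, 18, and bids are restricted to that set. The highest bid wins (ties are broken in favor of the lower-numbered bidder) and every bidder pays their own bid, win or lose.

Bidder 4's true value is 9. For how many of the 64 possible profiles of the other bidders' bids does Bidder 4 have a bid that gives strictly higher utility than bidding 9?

Others bid (5, 5, 9): truth gives -9; bid 13 gives -4 > -9. Violating.
Others bid (5, 5, 13): truth gives -9; bid 5 gives -5 > -9. Violating.
Others bid (5, 5, 18): truth gives -9; bid 5 gives -5 > -9. Violating.
Others bid (5, 9, 5): truth gives -9; bid 13 gives -4 > -9. Violating.
Others bid (5, 5, 5): truth gives 0; no alternative beats it.
(Checking all 64 profiles: 63 have a profitable deviation, 1 does not.)

63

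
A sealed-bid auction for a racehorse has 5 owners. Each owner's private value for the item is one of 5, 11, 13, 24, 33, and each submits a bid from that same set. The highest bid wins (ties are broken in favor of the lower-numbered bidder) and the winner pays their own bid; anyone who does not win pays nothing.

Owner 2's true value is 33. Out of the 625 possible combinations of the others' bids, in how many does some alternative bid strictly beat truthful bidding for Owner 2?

Others bid (5, 5, 5, 5): truth gives 0; bid 11 gives 22 > 0. Violating.
Others bid (5, 5, 5, 11): truth gives 0; bid 11 gives 22 > 0. Violating.
Others bid (5, 5, 5, 13): truth gives 0; bid 13 gives 20 > 0. Violating.
Others bid (5, 5, 5, 24): truth gives 0; bid 24 gives 9 > 0. Violating.
Others bid (5, 5, 5, 33): truth gives 0; no alternative beats it.
Others bid (5, 5, 11, 33): truth gives 0; no alternative beats it.
(Checking all 625 profiles: 192 have a profitable deviation, 433 do not.)

192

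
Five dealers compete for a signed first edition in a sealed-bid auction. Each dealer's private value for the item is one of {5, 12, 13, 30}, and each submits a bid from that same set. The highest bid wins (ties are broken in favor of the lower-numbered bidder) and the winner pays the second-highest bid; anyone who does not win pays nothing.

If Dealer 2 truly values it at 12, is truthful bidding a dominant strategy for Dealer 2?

Check each profile of the others' bids and compare truth against every alternative bid.
Others bid (5, 5, 5, 5): truth gives 7, best alternative gives 7.
Others bid (5, 5, 5, 12): truth gives 0, best alternative gives 0.
Others bid (5, 5, 5, 13): truth gives 0, best alternative gives 0.
Others bid (5, 5, 5, 30): truth gives 0, best alternative gives 0.
Others bid (5, 5, 12, 5): truth gives 0, best alternative gives 0.
Others bid (5, 5, 12, 12): truth gives 0, best alternative gives 0.
(Remaining 250 profiles checked similarly; truth is weakly best in each.)
In every case the truthful bid is at least as good as any alternative, so it is a dominant strategy.

Yes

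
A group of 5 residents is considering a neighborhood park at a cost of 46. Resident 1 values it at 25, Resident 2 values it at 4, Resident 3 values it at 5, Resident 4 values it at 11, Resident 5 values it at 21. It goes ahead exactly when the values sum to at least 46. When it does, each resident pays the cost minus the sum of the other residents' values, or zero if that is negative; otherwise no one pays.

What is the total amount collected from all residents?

Total value 66 ≥ cost 46, so it is built.
Resident 1: others sum to 41; max(0, 46 - 41) = 5.
Resident 2: others sum to 62; max(0, 46 - 62) = 0.
Resident 3: others sum to 61; max(0, 46 - 61) = 0.
Resident 4: others sum to 55; max(0, 46 - 55) = 0.
Resident 5: others sum to 45; max(0, 46 - 45) = 1.
Total collected = 5 + 0 + 0 + 0 + 1 = 6.

6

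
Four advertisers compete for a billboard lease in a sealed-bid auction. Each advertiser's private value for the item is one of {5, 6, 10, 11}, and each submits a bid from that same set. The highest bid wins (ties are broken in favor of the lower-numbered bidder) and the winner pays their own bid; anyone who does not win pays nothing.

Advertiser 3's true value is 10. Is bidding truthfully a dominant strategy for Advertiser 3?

No

Consider the case where Advertiser 1 bids 5, Advertiser 2 bids 5 and Advertiser 4 bids 5.
Truthful bid 10: wins, pays 10, utility 10 - 10 = 0.
Bid 6 instead: wins, pays 6, utility 10 - 6 = 4.
Since 4 > 0, bidding 6 is strictly better here, so truthful bidding is not dominant.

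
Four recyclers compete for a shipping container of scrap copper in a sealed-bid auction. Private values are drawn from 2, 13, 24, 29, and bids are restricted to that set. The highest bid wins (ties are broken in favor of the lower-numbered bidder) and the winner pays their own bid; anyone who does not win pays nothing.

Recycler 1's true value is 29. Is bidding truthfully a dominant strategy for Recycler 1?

Consider the case where Recycler 2 bids 2, Recycler 3 bids 2 and Recycler 4 bids 2.
Truthful bid 29: wins, pays 29, utility 29 - 29 = 0.
Bid 2 instead: wins, pays 2, utility 29 - 2 = 27.
Since 27 > 0, bidding 2 is strictly better here, so truthful bidding is not dominant.

No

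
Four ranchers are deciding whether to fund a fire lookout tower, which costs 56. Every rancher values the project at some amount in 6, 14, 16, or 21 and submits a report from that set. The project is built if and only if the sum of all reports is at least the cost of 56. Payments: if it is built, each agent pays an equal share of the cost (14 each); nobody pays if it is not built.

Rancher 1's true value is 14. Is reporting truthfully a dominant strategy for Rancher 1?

Check each profile of the others' reports and compare truth against every alternative report.
Others report (6, 6, 6): truth gives 0, best alternative gives 0.
Others report (6, 6, 14): truth gives 0, best alternative gives 0.
Others report (6, 6, 16): truth gives 0, best alternative gives 0.
Others report (6, 6, 21): truth gives 0, best alternative gives 0.
Others report (6, 14, 6): truth gives 0, best alternative gives 0.
Others report (6, 14, 14): truth gives 0, best alternative gives 0.
(Remaining 58 profiles checked similarly; truth is weakly best in each.)
In every case the truthful report is at least as good as any alternative, so it is a dominant strategy.

Yes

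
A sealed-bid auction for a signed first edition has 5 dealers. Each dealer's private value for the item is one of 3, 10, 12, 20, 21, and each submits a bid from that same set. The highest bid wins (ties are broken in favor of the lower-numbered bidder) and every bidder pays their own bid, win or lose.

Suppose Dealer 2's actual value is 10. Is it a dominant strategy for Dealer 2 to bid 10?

Consider the case where Dealer 1 bids 3, Dealer 3 bids 3, Dealer 4 bids 3 and Dealer 5 bids 12.
Truthful bid 10: loses but pays 10, utility -10.
Bid 3 instead: loses but pays 3, utility -3.
Since -3 > -10, bidding 3 is strictly better here, so truthful bidding is not dominant.

No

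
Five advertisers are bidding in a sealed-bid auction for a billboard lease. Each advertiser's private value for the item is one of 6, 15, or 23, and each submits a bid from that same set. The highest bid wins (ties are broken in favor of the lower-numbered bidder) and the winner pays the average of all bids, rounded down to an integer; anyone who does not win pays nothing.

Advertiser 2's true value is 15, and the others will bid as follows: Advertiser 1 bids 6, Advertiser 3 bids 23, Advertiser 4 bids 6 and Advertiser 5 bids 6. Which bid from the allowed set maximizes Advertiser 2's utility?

Bid 6: loses, pays 0, utility 0.
Bid 15: loses, pays 0, utility 0.
Bid 23: wins, pays 12, utility 15 - 12 = 3.
The best choice is 23 with utility 3.

23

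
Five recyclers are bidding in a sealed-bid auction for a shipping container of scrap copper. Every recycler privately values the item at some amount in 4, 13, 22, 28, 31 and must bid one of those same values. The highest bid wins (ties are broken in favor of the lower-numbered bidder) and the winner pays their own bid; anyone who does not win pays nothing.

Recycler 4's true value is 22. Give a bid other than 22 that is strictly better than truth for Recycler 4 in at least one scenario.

13

Suppose Recycler 1 bids 4, Recycler 2 bids 4, Recycler 3 bids 4 and Recycler 5 bids 4.
Bid 22: wins, pays 22, utility 22 - 22 = 0.
Bid 13: wins, pays 13, utility 22 - 13 = 9.
So bidding 13 beats truth here (9 > 0).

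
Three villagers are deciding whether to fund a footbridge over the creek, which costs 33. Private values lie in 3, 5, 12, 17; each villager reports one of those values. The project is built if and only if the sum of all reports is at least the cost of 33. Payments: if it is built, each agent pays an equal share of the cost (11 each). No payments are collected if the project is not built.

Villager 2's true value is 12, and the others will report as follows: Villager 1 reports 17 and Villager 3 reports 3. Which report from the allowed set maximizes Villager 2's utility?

Report 3: project not built, utility 0.
Report 5: project not built, utility 0.
Report 12: project not built, utility 0.
Report 17: project built, pays 11, utility 12 - 11 = 1.
The best choice is 17 with utility 1.

17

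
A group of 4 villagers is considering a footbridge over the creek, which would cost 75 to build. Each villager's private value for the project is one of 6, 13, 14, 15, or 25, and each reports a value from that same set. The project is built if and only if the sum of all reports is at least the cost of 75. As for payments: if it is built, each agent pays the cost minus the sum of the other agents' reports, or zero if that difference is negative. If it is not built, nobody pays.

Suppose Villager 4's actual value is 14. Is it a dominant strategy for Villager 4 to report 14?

Check each profile of the others' reports and compare truth against every alternative report.
Others report (25, 25, 25): truth gives 14, best alternative gives 14.
Others report (15, 25, 25): truth gives 4, best alternative gives 4.
Others report (25, 15, 25): truth gives 4, best alternative gives 4.
Others report (25, 25, 15): truth gives 4, best alternative gives 4.
Others report (14, 25, 25): truth gives 3, best alternative gives 3.
Others report (25, 14, 25): truth gives 3, best alternative gives 3.
(Remaining 119 profiles checked similarly; truth is weakly best in each.)
In every case the truthful report is at least as good as any alternative, so it is a dominant strategy.

Yes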